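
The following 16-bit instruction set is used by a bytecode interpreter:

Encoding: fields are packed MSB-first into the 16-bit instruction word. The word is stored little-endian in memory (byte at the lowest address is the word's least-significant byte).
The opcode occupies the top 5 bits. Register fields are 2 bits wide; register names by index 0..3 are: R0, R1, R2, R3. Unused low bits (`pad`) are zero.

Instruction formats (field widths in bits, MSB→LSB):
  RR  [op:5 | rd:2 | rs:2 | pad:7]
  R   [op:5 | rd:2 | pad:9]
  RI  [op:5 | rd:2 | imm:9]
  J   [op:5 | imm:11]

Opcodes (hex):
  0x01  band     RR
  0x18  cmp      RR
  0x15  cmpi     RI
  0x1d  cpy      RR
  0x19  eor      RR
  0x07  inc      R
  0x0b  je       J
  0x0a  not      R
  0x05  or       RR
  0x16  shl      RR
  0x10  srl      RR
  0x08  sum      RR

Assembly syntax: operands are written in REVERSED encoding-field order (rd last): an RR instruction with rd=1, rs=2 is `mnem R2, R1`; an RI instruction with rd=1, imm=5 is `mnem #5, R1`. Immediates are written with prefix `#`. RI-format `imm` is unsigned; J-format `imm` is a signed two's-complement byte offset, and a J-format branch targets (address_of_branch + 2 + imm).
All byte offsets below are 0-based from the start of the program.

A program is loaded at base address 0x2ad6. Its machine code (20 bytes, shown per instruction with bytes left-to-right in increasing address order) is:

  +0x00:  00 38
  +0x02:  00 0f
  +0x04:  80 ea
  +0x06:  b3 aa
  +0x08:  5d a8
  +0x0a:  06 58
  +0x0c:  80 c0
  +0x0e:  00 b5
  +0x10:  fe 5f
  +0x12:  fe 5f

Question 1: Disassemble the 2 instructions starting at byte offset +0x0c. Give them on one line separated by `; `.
@+0c  little-endian(80 c0) = 0xc080
  top 5b → 0x18 → cmp [RR]
  rd@[10:9]=0x0 ⇒ R0
  rs@[8:7]=0x1 ⇒ R1
@+0e  little-endian(00 b5) = 0xb500
  top 5b → 0x16 → shl [RR]
  rd@[10:9]=0x2 ⇒ R2
  rs@[8:7]=0x2 ⇒ R2

cmp R1, R0; shl R2, R2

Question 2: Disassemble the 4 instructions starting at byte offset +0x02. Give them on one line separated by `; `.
band R2, R3; cpy R1, R1; cmpi #179, R1; cmpi #93, R0

[02] 00 0f → 0x0f00
  opcode bits[15:11]=0x1: band/RR
  rd: (w>>9)&0x3=0x3 → R3
  rs: (w>>7)&0x3=0x2 → R2
[04] 80 ea → 0xea80
  opcode bits[15:11]=0x1d: cpy/RR
  rd: (w>>9)&0x3=0x1 → R1
  rs: (w>>7)&0x3=0x1 → R1
[06] b3 aa → 0xaab3
  opcode bits[15:11]=0x15: cmpi/RI
  rd: (w>>9)&0x3=0x1 → R1
  imm: (w>>0)&0x1ff=0xb3 → #179
[08] 5d a8 → 0xa85d
  opcode bits[15:11]=0x15: cmpi/RI
  rd: (w>>9)&0x3=0x0 → R0
  imm: (w>>0)&0x1ff=0x5d → #93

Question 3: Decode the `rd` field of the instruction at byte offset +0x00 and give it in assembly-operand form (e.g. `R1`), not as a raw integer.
+0x00: 00 38 ⇒ word 0x3800 (little)
  top 5b → 0x7 → inc [R]
  [10:9] rd=0 = R0

R0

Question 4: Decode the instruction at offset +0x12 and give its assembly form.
off 0x12: read fe 5f as little → 0x5ffe
  op=0x5ffe>>11=0xb ⇒ je (J)
  [10:0] imm=2046 (s11→-2) = #-2

je #-2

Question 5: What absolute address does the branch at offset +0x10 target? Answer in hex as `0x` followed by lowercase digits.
off 0x10: read fe 5f as little → 0x5ffe
  top 5b → 0xb → je [J]
  imm@[10:0]=0x7fe (s11→-2) ⇒ #-2
  target = base 0x2ad6 + off 0x10 + 2 + imm -2 = 0x2ae6

0x2ae6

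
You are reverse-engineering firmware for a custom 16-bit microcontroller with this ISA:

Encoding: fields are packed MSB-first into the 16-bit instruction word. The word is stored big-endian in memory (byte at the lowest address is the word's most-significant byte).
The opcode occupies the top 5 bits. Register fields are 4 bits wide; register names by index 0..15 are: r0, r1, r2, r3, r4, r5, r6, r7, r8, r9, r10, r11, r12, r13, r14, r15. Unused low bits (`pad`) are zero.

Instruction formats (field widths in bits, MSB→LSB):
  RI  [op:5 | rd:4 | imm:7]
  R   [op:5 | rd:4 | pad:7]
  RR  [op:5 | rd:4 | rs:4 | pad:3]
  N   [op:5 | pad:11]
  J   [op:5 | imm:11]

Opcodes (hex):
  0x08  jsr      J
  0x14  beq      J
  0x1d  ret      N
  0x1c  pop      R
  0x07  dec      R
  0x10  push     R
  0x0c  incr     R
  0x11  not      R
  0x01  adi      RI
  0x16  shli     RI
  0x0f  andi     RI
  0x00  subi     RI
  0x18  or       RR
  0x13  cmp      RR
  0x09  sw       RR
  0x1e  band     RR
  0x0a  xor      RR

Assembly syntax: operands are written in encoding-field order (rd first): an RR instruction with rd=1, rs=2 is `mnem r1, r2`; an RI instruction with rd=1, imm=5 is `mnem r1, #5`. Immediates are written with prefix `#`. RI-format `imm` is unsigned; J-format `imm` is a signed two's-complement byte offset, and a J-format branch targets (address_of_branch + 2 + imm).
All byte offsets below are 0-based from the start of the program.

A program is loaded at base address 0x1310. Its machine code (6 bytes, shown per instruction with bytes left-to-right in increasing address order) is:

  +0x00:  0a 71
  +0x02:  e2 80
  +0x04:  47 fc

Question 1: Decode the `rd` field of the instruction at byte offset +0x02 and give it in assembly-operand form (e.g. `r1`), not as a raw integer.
@+02  big-endian(e2 80) = 0xe280
  top 5b → 0x1c → pop [R]
  rd@[10:7]=0x5 ⇒ r5

r5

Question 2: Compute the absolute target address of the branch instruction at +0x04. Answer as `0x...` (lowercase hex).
+0x04: 47 fc ⇒ word 0x47fc (big)
  op=0x47fc>>11=0x8 ⇒ jsr (J)
  imm@[10:0]=0x7fc (s11→-4) ⇒ #-4
  target = base 0x1310 + off 0x04 + 2 + imm -4 = 0x1312

0x1312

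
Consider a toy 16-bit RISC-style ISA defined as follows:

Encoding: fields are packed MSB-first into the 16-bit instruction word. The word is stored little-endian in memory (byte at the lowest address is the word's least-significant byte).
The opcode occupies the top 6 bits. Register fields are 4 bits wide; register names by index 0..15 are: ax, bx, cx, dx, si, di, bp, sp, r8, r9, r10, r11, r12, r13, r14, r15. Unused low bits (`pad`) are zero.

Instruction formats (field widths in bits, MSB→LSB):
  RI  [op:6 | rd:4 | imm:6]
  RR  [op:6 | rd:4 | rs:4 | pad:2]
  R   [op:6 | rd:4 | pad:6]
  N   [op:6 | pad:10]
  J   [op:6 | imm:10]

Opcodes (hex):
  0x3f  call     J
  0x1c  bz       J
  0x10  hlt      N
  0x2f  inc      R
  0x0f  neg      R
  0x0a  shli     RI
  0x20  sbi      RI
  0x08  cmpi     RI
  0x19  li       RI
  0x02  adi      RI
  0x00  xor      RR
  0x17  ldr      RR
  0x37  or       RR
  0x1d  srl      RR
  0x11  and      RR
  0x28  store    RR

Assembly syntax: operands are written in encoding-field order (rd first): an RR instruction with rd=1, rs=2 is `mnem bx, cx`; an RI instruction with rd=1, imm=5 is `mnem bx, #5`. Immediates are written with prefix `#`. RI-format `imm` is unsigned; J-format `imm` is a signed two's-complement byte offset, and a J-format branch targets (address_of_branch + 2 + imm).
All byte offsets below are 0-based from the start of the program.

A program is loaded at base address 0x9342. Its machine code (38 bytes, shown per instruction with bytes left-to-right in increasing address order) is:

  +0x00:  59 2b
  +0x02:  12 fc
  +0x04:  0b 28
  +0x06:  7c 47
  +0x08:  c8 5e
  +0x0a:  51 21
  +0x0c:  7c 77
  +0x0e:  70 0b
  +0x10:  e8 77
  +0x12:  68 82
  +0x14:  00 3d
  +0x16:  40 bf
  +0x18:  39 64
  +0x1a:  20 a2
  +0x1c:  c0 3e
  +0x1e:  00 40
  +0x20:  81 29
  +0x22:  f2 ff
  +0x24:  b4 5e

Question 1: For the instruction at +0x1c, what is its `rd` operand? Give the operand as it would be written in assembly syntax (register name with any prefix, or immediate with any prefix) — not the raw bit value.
+0x1c: c0 3e ⇒ word 0x3ec0 (little)
  top 6b → 0xf → neg [R]
  rd@[9:6]=0xb ⇒ r11

r11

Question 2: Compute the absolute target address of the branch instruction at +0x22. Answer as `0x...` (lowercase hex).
0x9358

[22] f2 ff → 0xfff2
  op=0xfff2>>10=0x3f ⇒ call (J)
  imm: (w>>0)&0x3ff=0x3f2 (s10→-14) → #-14
  target = base 0x9342 + off 0x22 + 2 + imm -14 = 0x9358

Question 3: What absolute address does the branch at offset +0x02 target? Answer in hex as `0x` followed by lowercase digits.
0x9358

[02] 12 fc → 0xfc12
  op=0xfc12>>10=0x3f ⇒ call (J)
  imm@[9:0]=0x12 ⇒ #18
  target = base 0x9342 + off 0x02 + 2 + imm 18 = 0x9358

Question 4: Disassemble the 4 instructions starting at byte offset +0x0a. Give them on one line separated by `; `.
[0a] 51 21 → 0x2151
  top 6b → 0x8 → cmpi [RI]
  rd: (w>>6)&0xf=0x5 → di
  imm: (w>>0)&0x3f=0x11 → #17
[0c] 7c 77 → 0x777c
  top 6b → 0x1d → srl [RR]
  rd: (w>>6)&0xf=0xd → r13
  rs: (w>>2)&0xf=0xf → r15
[0e] 70 0b → 0x0b70
  top 6b → 0x2 → adi [RI]
  rd: (w>>6)&0xf=0xd → r13
  imm: (w>>0)&0x3f=0x30 → #48
[10] e8 77 → 0x77e8
  top 6b → 0x1d → srl [RR]
  rd: (w>>6)&0xf=0xf → r15
  rs: (w>>2)&0xf=0xa → r10

cmpi di, #17; srl r13, r15; adi r13, #48; srl r15, r10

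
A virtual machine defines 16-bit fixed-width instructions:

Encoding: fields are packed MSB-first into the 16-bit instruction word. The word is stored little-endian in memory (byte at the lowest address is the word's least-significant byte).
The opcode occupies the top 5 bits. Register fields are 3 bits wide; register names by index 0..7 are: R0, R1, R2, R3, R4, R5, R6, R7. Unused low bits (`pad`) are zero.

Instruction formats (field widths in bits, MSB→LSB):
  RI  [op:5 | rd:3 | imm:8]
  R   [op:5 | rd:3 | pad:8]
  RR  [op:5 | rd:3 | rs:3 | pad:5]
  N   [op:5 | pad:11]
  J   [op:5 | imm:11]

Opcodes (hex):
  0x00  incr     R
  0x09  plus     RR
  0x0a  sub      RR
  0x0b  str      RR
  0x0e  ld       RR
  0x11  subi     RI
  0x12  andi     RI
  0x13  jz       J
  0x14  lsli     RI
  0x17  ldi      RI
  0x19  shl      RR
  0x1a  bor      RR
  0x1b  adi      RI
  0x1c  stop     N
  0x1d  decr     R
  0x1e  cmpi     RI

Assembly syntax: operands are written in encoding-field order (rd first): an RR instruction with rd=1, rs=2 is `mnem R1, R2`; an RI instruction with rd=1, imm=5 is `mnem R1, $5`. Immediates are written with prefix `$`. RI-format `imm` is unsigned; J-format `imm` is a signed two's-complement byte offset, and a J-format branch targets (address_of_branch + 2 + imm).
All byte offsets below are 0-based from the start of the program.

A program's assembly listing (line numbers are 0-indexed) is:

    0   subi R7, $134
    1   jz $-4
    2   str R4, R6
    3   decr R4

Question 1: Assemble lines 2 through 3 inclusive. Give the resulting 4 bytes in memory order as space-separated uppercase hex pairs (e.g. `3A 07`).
line 2 (str): pack op=0xb:5|rd=4:3|rs=6:3|pad=0:5 = 0x5cc0; little→ c0 5c
line 3 (decr): pack op=0x1d:5|rd=4:3|pad=0:8 = 0xec00; little→ 00 ec

C0 5C 00 EC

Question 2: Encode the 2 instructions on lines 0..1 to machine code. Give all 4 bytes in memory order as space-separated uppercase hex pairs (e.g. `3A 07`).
86 8F FC 9F

L0: subi op=0x11:5|rd=7:3|imm=134:8 ⇒ 0x8f86 ⇒ little 86 8f
L1: jz op=0x13:5|imm=-4:11 ⇒ 0x9ffc ⇒ little fc 9f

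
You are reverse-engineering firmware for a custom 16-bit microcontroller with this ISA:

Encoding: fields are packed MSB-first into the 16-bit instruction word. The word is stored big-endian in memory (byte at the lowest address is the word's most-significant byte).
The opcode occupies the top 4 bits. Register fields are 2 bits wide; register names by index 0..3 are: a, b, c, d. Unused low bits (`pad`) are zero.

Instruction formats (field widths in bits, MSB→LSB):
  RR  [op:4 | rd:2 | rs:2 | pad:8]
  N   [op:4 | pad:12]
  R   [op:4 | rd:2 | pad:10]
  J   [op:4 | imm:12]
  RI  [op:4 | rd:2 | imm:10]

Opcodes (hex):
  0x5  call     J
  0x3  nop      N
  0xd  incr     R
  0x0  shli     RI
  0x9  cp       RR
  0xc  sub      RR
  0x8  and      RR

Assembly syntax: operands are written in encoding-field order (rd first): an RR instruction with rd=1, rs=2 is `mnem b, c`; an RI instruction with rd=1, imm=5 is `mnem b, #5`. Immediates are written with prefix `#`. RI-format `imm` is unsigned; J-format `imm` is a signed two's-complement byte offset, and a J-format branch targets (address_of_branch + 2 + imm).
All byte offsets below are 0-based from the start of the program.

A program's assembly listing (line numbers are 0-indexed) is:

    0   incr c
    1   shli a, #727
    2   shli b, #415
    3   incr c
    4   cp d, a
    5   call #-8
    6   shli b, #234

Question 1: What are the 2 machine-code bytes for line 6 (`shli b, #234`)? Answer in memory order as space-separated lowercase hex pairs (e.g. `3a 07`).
04 ea

L6: shli op=0x0:4|rd=1:2|imm=234:10 ⇒ 0x04ea ⇒ big 04 ea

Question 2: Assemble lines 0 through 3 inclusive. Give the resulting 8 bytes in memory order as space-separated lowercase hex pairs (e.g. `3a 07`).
L0: incr op=0xd:4|rd=2:2|pad=0:10 ⇒ 0xd800 ⇒ big d8 00
L1: shli op=0x0:4|rd=0:2|imm=727:10 ⇒ 0x02d7 ⇒ big 02 d7
L2: shli op=0x0:4|rd=1:2|imm=415:10 ⇒ 0x059f ⇒ big 05 9f
L3: incr op=0xd:4|rd=2:2|pad=0:10 ⇒ 0xd800 ⇒ big d8 00

d8 00 02 d7 05 9f d8 00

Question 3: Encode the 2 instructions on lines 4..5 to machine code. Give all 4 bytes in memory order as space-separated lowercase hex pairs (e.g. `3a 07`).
9c 00 5f f8

L4: cp op=0x9:4|rd=3:2|rs=0:2|pad=0:8 ⇒ 0x9c00 ⇒ big 9c 00
L5: call op=0x5:4|imm=-8:12 ⇒ 0x5ff8 ⇒ big 5f f8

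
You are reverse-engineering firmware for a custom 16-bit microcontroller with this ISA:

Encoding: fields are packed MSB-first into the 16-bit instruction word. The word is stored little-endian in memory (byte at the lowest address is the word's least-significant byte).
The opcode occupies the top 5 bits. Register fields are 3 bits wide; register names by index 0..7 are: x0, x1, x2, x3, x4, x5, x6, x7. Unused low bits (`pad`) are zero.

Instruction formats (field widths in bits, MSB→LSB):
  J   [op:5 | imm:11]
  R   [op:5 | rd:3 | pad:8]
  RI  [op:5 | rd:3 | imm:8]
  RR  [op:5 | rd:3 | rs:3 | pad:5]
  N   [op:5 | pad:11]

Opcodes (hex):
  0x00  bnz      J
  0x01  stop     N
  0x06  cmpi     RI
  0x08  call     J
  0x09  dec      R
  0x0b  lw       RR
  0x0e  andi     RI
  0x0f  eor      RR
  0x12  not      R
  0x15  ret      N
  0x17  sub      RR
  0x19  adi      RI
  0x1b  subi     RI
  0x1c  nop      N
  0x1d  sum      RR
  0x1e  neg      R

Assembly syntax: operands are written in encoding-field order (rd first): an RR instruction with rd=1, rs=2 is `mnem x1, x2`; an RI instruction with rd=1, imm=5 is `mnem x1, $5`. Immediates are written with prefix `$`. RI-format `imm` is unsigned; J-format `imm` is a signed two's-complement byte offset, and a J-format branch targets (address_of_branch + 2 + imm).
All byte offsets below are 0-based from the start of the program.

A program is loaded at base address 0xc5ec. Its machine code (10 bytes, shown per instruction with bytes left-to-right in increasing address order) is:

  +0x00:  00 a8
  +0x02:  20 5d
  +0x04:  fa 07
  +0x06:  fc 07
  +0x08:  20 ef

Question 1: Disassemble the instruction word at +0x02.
+0x02: 20 5d ⇒ word 0x5d20 (little)
  top 5b → 0xb → lw [RR]
  rd@[10:8]=0x5 ⇒ x5
  rs@[7:5]=0x1 ⇒ x1

lw x5, x1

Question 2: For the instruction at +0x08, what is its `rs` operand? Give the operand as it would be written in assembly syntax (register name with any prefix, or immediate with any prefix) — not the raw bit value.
@+08  little-endian(20 ef) = 0xef20
  opcode bits[15:11]=0x1d: sum/RR
  rd: (w>>8)&0x7=0x7 → x7
  rs: (w>>5)&0x7=0x1 → x1

x1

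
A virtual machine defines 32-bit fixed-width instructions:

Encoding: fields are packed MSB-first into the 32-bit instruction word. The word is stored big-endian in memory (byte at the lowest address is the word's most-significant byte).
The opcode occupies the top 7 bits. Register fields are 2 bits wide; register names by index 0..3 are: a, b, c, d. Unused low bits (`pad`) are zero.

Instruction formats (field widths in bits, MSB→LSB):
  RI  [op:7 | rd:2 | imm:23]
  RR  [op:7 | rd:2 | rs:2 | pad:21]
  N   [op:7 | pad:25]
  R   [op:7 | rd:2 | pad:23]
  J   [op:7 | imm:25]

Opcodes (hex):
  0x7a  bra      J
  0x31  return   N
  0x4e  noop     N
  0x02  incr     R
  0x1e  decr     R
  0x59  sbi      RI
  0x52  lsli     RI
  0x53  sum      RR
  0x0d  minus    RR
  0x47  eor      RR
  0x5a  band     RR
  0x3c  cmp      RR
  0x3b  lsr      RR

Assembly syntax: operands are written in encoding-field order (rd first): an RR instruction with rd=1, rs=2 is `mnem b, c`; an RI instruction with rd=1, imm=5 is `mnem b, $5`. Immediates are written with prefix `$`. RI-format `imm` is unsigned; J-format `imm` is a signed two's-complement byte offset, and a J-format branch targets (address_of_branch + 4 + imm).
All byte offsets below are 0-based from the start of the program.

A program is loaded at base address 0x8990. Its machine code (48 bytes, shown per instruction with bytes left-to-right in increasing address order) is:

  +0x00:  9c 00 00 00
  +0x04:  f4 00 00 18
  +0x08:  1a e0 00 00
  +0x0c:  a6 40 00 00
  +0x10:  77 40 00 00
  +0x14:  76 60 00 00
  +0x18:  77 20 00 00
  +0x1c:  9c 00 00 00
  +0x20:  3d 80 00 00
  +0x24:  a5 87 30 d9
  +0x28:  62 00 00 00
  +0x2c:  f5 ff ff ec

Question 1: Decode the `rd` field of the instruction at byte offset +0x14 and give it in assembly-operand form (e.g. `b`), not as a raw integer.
[14] 76 60 00 00 → 0x76600000
  op=0x76600000>>25=0x3b ⇒ lsr (RR)
  rd: (w>>23)&0x3=0x0 → a
  rs: (w>>21)&0x3=0x3 → d

a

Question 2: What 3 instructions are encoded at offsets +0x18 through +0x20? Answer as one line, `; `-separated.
lsr c, b; noop; decr d

+0x18: 77 20 00 00 ⇒ word 0x77200000 (big)
  top 7b → 0x3b → lsr [RR]
  rd: (w>>23)&0x3=0x2 → c
  rs: (w>>21)&0x3=0x1 → b
+0x1c: 9c 00 00 00 ⇒ word 0x9c000000 (big)
  top 7b → 0x4e → noop [N]
+0x20: 3d 80 00 00 ⇒ word 0x3d800000 (big)
  top 7b → 0x1e → decr [R]
  rd: (w>>23)&0x3=0x3 → d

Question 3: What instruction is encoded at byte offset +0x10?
lsr c, c

+0x10: 77 40 00 00 ⇒ word 0x77400000 (big)
  op=0x77400000>>25=0x3b ⇒ lsr (RR)
  [24:23] rd=2 = c
  [22:21] rs=2 = c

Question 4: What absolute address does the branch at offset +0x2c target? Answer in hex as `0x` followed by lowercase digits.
[2c] f5 ff ff ec → 0xf5ffffec
  top 7b → 0x7a → bra [J]
  imm: (w>>0)&0x1ffffff=0x1ffffec (s25→-20) → $-20
  target = base 0x8990 + off 0x2c + 4 + imm -20 = 0x89ac

0x89ac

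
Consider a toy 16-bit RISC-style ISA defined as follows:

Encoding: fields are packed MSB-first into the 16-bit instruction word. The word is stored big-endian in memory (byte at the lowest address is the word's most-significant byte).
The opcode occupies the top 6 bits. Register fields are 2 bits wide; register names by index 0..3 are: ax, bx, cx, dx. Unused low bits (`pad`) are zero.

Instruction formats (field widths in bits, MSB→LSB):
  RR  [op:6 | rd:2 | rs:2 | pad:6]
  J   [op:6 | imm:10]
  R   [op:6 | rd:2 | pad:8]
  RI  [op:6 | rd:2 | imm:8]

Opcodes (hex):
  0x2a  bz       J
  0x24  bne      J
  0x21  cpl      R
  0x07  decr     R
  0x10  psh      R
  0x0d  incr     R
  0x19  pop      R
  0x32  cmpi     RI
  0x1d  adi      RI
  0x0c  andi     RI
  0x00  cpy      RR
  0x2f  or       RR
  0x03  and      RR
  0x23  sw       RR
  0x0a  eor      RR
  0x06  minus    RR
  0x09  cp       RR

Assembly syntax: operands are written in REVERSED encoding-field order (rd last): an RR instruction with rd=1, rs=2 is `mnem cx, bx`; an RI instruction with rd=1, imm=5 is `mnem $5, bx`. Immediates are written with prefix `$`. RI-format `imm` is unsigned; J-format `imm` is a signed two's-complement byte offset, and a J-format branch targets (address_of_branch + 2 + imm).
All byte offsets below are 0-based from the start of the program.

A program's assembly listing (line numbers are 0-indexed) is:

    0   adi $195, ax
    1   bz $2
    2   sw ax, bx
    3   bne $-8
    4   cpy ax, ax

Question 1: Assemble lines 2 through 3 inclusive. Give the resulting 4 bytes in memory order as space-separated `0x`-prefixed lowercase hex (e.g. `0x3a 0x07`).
0x8d 0x00 0x93 0xf8

2. sw fields op=0x23:6|rd=1:2|rs=0:2|pad=0:6 → word 8d00h → 8d 00
3. bne fields op=0x24:6|imm=-8:10 → word 93f8h → 93 f8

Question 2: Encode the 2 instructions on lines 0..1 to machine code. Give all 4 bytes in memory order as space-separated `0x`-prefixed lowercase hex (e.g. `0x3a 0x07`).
0x74 0xc3 0xa8 0x02

0. adi fields op=0x1d:6|rd=0:2|imm=195:8 → word 74c3h → 74 c3
1. bz fields op=0x2a:6|imm=2:10 → word a802h → a8 02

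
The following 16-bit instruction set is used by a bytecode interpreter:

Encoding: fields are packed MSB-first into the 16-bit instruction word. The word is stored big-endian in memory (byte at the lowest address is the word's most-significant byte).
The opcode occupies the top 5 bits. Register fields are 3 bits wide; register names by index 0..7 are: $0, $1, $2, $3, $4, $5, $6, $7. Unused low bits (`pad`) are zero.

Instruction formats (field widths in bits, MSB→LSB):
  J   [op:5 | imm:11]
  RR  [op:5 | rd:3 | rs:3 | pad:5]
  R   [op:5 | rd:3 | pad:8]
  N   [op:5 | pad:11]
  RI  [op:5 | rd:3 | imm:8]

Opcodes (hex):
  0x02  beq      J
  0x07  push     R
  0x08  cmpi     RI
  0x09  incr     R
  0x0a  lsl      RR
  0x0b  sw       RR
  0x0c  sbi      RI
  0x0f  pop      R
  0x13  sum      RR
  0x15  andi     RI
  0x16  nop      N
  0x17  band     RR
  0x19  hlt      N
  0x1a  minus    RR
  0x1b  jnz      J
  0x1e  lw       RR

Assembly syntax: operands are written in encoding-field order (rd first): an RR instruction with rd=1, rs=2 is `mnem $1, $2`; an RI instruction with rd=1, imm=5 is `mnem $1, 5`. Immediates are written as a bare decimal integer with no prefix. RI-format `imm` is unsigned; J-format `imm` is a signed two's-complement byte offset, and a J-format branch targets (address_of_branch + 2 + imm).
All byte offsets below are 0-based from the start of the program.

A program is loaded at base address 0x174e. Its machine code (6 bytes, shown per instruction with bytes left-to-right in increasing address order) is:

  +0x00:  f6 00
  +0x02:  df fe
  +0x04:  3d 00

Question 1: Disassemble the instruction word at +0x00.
@+00  big-endian(f6 00) = 0xf600
  top 5b → 0x1e → lw [RR]
  rd@[10:8]=0x6 ⇒ $6
  rs@[7:5]=0x0 ⇒ $0

lw $6, $0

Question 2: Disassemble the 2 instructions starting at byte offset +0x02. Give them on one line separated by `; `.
@+02  big-endian(df fe) = 0xdffe
  top 5b → 0x1b → jnz [J]
  imm: (w>>0)&0x7ff=0x7fe (s11→-2) → -2
@+04  big-endian(3d 00) = 0x3d00
  top 5b → 0x7 → push [R]
  rd: (w>>8)&0x7=0x5 → $5

jnz -2; push $5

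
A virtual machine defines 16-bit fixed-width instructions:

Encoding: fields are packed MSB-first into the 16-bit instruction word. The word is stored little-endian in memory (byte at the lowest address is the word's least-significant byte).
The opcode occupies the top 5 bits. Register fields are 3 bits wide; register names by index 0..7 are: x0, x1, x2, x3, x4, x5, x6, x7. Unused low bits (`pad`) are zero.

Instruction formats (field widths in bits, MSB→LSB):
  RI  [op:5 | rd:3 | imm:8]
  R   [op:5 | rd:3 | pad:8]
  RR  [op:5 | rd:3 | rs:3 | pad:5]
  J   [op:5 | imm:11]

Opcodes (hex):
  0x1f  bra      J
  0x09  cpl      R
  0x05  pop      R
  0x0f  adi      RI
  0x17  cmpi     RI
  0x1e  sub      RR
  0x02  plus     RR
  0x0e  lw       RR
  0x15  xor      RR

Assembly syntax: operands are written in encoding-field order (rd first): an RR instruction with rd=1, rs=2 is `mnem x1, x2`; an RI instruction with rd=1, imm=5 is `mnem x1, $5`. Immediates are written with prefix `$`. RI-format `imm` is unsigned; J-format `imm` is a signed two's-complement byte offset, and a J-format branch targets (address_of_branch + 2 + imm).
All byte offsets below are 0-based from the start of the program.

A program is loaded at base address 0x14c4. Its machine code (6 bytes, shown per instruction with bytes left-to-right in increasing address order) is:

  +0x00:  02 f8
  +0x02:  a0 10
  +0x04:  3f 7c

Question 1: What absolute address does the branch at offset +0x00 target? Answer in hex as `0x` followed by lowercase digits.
0x14c8

+0x00: 02 f8 ⇒ word 0xf802 (little)
  op=0xf802>>11=0x1f ⇒ bra (J)
  imm: (w>>0)&0x7ff=0x2 → $2
  target = base 0x14c4 + off 0x00 + 2 + imm 2 = 0x14c8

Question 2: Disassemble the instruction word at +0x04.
[04] 3f 7c → 0x7c3f
  op=0x7c3f>>11=0xf ⇒ adi (RI)
  rd: (w>>8)&0x7=0x4 → x4
  imm: (w>>0)&0xff=0x3f → $63

adi x4, $63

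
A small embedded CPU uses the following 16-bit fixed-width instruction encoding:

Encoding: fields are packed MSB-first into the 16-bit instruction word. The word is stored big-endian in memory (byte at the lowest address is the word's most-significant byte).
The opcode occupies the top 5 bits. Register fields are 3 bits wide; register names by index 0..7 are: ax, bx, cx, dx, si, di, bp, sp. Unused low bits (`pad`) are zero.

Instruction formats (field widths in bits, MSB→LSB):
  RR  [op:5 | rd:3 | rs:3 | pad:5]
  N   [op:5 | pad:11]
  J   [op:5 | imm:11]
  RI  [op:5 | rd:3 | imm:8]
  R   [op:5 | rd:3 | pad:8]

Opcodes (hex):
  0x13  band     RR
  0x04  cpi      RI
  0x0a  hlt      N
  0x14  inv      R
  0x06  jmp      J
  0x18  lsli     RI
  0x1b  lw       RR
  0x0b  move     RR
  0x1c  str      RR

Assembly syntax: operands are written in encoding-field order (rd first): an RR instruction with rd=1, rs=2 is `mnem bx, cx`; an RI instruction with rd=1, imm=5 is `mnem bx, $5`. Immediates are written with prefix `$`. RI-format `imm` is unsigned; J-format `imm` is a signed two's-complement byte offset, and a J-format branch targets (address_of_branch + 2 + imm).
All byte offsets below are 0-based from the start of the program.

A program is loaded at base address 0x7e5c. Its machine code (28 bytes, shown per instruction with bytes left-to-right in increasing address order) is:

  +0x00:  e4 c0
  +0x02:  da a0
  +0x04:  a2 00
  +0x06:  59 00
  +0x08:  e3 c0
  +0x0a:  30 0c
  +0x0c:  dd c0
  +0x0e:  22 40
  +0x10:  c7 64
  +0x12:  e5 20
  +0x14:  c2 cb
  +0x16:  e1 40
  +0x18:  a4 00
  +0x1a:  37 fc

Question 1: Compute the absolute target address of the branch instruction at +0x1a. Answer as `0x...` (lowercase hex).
0x7e74

off 0x1a: read 37 fc as big → 0x37fc
  top 5b → 0x6 → jmp [J]
  imm: (w>>0)&0x7ff=0x7fc (s11→-4) → $-4
  target = base 0x7e5c + off 0x1a + 2 + imm -4 = 0x7e74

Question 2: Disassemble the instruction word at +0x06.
move bx, ax

@+06  big-endian(59 00) = 0x5900
  top 5b → 0xb → move [RR]
  rd@[10:8]=0x1 ⇒ bx
  rs@[7:5]=0x0 ⇒ ax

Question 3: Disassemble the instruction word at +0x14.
lsli cx, $203

[14] c2 cb → 0xc2cb
  top 5b → 0x18 → lsli [RI]
  rd@[10:8]=0x2 ⇒ cx
  imm@[7:0]=0xcb ⇒ $203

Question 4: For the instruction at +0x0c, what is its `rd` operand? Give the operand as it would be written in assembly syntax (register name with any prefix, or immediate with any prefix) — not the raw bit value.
di

[0c] dd c0 → 0xddc0
  op=0xddc0>>11=0x1b ⇒ lw (RR)
  rd@[10:8]=0x5 ⇒ di
  rs@[7:5]=0x6 ⇒ bp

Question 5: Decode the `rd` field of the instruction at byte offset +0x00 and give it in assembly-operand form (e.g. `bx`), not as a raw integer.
@+00  big-endian(e4 c0) = 0xe4c0
  opcode bits[15:11]=0x1c: str/RR
  rd: (w>>8)&0x7=0x4 → si
  rs: (w>>5)&0x7=0x6 → bp

si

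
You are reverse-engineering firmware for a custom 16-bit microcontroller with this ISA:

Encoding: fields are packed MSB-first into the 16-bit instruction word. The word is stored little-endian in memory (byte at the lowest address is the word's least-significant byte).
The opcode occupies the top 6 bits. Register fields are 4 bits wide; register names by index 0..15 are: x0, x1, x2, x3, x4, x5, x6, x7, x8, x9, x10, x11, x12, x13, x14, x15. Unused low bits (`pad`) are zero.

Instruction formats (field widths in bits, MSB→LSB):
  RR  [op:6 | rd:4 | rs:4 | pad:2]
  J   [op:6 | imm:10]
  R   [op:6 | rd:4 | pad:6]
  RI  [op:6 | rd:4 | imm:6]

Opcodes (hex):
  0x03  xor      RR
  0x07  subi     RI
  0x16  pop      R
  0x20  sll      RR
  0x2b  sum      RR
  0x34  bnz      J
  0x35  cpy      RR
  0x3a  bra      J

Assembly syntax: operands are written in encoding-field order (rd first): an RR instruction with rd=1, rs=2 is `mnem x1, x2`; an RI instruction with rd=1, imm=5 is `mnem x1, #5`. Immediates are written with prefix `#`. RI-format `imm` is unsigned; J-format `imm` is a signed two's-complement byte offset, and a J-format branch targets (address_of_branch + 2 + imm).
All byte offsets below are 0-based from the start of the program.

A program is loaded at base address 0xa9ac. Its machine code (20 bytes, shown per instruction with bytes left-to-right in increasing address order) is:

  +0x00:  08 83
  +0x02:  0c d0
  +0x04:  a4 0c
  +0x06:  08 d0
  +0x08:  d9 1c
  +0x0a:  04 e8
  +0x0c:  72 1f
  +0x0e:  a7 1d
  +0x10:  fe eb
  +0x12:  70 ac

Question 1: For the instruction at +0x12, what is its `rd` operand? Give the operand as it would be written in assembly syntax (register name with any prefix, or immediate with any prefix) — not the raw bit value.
x1

@+12  little-endian(70 ac) = 0xac70
  opcode bits[15:10]=0x2b: sum/RR
  rd@[9:6]=0x1 ⇒ x1
  rs@[5:2]=0xc ⇒ x12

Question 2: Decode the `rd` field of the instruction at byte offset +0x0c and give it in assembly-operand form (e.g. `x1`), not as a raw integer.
+0x0c: 72 1f ⇒ word 0x1f72 (little)
  op=0x1f72>>10=0x7 ⇒ subi (RI)
  rd@[9:6]=0xd ⇒ x13
  imm@[5:0]=0x32 ⇒ #50

x13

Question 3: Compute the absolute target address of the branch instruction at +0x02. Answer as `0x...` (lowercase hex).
0xa9bc

+0x02: 0c d0 ⇒ word 0xd00c (little)
  opcode bits[15:10]=0x34: bnz/J
  [9:0] imm=12 = #12
  target = base 0xa9ac + off 0x02 + 2 + imm 12 = 0xa9bc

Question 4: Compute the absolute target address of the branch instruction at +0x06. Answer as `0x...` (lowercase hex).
[06] 08 d0 → 0xd008
  opcode bits[15:10]=0x34: bnz/J
  imm@[9:0]=0x8 ⇒ #8
  target = base 0xa9ac + off 0x06 + 2 + imm 8 = 0xa9bc

0xa9bc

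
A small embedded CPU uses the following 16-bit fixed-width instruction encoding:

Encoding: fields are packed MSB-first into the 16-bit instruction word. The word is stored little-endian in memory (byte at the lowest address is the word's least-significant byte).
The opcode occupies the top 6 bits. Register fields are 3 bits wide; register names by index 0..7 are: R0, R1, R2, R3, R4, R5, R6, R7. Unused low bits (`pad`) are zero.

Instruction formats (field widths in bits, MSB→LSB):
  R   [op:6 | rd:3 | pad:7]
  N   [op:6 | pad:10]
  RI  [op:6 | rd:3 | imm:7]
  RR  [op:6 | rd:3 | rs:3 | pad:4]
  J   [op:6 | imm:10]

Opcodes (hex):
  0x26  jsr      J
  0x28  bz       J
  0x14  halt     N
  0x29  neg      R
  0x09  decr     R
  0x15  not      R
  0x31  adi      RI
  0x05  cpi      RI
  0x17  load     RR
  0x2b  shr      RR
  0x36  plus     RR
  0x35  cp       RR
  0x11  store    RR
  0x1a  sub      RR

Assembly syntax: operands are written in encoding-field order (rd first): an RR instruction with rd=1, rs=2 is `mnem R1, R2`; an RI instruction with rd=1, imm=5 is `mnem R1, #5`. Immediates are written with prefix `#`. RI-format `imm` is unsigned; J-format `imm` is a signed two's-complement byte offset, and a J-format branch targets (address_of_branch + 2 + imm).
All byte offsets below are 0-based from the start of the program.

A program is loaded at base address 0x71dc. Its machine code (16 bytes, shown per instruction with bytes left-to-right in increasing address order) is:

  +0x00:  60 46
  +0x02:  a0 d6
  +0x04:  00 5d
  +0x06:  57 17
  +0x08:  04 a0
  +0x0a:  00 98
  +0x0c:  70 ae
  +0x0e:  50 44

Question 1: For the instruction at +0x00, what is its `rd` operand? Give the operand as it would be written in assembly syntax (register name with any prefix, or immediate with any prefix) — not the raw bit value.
off 0x00: read 60 46 as little → 0x4660
  opcode bits[15:10]=0x11: store/RR
  rd: (w>>7)&0x7=0x4 → R4
  rs: (w>>4)&0x7=0x6 → R6

R4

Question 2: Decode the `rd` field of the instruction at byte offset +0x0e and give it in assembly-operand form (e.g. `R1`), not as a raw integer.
R0

+0x0e: 50 44 ⇒ word 0x4450 (little)
  top 6b → 0x11 → store [RR]
  rd@[9:7]=0x0 ⇒ R0
  rs@[6:4]=0x5 ⇒ R5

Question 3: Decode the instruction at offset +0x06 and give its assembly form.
cpi R6, #87

@+06  little-endian(57 17) = 0x1757
  top 6b → 0x5 → cpi [RI]
  [9:7] rd=6 = R6
  [6:0] imm=87 = #87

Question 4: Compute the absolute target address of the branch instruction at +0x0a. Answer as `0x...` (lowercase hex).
@+0a  little-endian(00 98) = 0x9800
  top 6b → 0x26 → jsr [J]
  imm@[9:0]=0x0 ⇒ #0
  target = base 0x71dc + off 0x0a + 2 + imm 0 = 0x71e8

0x71e8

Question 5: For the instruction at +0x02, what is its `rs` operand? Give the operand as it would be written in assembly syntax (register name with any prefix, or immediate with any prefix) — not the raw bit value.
R2

@+02  little-endian(a0 d6) = 0xd6a0
  opcode bits[15:10]=0x35: cp/RR
  rd@[9:7]=0x5 ⇒ R5
  rs@[6:4]=0x2 ⇒ R2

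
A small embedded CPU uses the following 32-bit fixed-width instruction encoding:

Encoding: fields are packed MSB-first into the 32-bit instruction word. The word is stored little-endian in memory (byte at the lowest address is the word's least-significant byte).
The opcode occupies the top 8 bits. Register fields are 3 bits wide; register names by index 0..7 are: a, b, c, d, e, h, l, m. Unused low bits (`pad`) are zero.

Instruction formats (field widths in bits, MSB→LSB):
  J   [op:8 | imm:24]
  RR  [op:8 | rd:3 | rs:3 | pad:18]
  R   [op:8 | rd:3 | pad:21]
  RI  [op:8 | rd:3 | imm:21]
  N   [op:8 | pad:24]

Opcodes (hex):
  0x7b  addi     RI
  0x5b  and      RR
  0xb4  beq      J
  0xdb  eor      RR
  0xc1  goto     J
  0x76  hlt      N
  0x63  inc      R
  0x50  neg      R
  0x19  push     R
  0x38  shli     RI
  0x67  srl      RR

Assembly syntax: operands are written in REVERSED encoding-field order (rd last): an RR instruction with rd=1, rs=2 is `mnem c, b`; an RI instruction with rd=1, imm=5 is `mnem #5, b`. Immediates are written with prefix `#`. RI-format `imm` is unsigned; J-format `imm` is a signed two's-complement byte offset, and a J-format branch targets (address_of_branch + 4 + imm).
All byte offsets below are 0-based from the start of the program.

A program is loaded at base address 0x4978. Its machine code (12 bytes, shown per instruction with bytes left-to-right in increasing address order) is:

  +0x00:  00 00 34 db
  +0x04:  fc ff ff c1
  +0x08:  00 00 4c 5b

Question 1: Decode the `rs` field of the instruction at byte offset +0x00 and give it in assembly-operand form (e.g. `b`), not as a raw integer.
h

[00] 00 00 34 db → 0xdb340000
  opcode bits[31:24]=0xdb: eor/RR
  rd: (w>>21)&0x7=0x1 → b
  rs: (w>>18)&0x7=0x5 → h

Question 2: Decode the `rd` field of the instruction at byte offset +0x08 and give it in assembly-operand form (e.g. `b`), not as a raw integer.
c

+0x08: 00 00 4c 5b ⇒ word 0x5b4c0000 (little)
  opcode bits[31:24]=0x5b: and/RR
  rd@[23:21]=0x2 ⇒ c
  rs@[20:18]=0x3 ⇒ d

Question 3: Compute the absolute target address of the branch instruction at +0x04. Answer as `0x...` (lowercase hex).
0x497c

off 0x04: read fc ff ff c1 as little → 0xc1fffffc
  opcode bits[31:24]=0xc1: goto/J
  imm: (w>>0)&0xffffff=0xfffffc (s24→-4) → #-4
  target = base 0x4978 + off 0x04 + 4 + imm -4 = 0x497c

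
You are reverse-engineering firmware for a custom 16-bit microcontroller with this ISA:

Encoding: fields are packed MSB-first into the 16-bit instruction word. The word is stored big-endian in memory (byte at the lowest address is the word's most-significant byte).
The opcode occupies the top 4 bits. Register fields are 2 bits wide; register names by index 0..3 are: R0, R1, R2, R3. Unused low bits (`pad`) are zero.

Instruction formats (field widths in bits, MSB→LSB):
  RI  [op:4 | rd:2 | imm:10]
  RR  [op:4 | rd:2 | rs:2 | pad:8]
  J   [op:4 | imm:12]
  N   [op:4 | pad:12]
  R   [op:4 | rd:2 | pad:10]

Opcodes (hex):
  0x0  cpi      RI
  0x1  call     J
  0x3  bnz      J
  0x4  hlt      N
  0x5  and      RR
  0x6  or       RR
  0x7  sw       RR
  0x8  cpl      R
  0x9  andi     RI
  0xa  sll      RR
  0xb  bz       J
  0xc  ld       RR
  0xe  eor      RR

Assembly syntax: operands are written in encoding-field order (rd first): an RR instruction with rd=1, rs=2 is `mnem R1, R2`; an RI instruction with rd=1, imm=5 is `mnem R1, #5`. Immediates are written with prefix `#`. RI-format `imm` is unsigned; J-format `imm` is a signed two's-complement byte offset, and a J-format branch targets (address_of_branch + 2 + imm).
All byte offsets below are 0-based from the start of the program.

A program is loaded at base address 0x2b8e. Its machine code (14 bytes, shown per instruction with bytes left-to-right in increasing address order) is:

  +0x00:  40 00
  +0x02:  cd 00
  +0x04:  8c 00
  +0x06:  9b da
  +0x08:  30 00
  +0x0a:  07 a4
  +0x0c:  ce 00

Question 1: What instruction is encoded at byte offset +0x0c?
ld R3, R2

[0c] ce 00 → 0xce00
  opcode bits[15:12]=0xc: ld/RR
  [11:10] rd=3 = R3
  [9:8] rs=2 = R2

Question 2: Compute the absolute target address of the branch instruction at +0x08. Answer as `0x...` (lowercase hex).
@+08  big-endian(30 00) = 0x3000
  opcode bits[15:12]=0x3: bnz/J
  imm: (w>>0)&0xfff=0x0 → #0
  target = base 0x2b8e + off 0x08 + 2 + imm 0 = 0x2b98

0x2b98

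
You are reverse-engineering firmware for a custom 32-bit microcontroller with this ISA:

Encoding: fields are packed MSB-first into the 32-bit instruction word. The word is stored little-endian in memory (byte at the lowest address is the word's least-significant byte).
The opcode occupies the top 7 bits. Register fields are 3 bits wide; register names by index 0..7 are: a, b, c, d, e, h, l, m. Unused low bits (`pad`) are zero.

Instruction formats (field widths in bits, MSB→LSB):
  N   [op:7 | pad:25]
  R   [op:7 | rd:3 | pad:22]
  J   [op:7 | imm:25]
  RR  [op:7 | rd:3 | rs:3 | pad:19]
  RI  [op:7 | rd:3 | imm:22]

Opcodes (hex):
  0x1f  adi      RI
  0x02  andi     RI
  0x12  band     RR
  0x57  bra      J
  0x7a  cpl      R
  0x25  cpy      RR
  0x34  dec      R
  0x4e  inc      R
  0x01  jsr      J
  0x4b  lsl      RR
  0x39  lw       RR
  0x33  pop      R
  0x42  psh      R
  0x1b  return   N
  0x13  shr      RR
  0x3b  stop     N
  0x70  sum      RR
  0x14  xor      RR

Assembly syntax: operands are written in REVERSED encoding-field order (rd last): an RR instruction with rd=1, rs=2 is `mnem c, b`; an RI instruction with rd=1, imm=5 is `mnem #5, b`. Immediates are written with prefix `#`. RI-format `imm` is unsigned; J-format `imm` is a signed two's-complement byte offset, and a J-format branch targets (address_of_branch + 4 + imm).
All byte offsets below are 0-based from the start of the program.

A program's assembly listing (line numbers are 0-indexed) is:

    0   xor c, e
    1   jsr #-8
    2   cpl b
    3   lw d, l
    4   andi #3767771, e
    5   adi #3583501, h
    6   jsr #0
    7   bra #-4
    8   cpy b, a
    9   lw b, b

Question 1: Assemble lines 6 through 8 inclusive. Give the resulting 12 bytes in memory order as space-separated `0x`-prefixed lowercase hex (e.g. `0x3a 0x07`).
0x00 0x00 0x00 0x02 0xfc 0xff 0xff 0xaf 0x00 0x00 0x08 0x4a

6. jsr fields op=0x1:7|imm=0:25 → word 02000000h → 00 00 00 02
7. bra fields op=0x57:7|imm=-4:25 → word affffffch → fc ff ff af
8. cpy fields op=0x25:7|rd=0:3|rs=1:3|pad=0:19 → word 4a080000h → 00 00 08 4a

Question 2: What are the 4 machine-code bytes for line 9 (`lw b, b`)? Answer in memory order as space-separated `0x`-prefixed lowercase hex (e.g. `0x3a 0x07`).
0x00 0x00 0x48 0x72

L9: lw op=0x39:7|rd=1:3|rs=1:3|pad=0:19 ⇒ 0x72480000 ⇒ little 00 00 48 72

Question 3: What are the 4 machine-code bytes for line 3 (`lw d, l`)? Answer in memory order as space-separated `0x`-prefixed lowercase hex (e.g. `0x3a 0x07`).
L3: lw op=0x39:7|rd=6:3|rs=3:3|pad=0:19 ⇒ 0x73980000 ⇒ little 00 00 98 73

0x00 0x00 0x98 0x73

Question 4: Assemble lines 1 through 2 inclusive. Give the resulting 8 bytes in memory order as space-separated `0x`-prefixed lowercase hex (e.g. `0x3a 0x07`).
0xf8 0xff 0xff 0x03 0x00 0x00 0x40 0xf4

1. jsr fields op=0x1:7|imm=-8:25 → word 03fffff8h → f8 ff ff 03
2. cpl fields op=0x7a:7|rd=1:3|pad=0:22 → word f4400000h → 00 00 40 f4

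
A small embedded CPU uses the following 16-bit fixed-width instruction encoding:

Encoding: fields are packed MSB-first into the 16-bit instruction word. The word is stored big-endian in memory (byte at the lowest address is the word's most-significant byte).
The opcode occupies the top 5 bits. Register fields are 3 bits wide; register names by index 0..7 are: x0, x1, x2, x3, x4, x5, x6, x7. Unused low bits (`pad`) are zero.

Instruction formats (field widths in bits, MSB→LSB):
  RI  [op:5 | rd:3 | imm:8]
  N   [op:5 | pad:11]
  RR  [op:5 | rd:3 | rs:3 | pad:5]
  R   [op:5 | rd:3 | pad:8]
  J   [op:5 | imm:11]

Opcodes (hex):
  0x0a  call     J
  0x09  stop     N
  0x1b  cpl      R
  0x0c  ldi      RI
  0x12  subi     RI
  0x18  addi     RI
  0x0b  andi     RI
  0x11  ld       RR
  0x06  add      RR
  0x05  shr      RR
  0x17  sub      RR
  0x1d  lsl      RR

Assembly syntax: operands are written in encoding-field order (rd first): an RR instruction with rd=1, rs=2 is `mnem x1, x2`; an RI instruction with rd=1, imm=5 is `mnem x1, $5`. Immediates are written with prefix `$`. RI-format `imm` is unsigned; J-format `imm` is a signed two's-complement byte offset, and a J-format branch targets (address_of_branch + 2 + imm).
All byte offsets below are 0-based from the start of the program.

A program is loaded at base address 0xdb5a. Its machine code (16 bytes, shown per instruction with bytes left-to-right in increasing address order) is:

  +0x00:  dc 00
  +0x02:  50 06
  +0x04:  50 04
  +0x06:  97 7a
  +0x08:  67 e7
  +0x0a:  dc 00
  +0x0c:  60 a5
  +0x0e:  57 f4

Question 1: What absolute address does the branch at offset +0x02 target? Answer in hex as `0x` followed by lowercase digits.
@+02  big-endian(50 06) = 0x5006
  op=0x5006>>11=0xa ⇒ call (J)
  imm: (w>>0)&0x7ff=0x6 → $6
  target = base 0xdb5a + off 0x02 + 2 + imm 6 = 0xdb64

0xdb64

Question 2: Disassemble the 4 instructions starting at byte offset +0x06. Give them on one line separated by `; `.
[06] 97 7a → 0x977a
  opcode bits[15:11]=0x12: subi/RI
  [10:8] rd=7 = x7
  [7:0] imm=122 = $122
[08] 67 e7 → 0x67e7
  opcode bits[15:11]=0xc: ldi/RI
  [10:8] rd=7 = x7
  [7:0] imm=231 = $231
[0a] dc 00 → 0xdc00
  opcode bits[15:11]=0x1b: cpl/R
  [10:8] rd=4 = x4
[0c] 60 a5 → 0x60a5
  opcode bits[15:11]=0xc: ldi/RI
  [10:8] rd=0 = x0
  [7:0] imm=165 = $165

subi x7, $122; ldi x7, $231; cpl x4; ldi x0, $165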